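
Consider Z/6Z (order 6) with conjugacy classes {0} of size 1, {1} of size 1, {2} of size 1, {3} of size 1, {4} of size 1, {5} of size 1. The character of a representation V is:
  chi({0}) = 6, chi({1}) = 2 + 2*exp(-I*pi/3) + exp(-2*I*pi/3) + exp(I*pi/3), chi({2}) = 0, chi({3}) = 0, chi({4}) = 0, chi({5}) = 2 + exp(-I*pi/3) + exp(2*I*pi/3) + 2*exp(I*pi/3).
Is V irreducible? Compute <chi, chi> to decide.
Not irreducible (reducible): <chi, chi> = 10 > 1.

<chi, chi> = (1/|G|) sum_C |C| * |chi(C)|^2 = (1/6)[1*|6|^2 + 1*|2 + 2*exp(-I*pi/3) + exp(-2*I*pi/3) + exp(I*pi/3)|^2 + 1*|0|^2 + 1*|0|^2 + 1*|0|^2 + 1*|2 + exp(-I*pi/3) + exp(2*I*pi/3) + 2*exp(I*pi/3)|^2]
  = (1/6)[(36) + (12) + (0) + (0) + (0) + (12)] = 60/6 = 10.
(Exp terms are combined using exp(i*s)*conj(exp(i*t)) = exp(i*(s-t)), and sums of them are collapsed using the identity that for every m > 1 the m distinct m-th roots of unity sum to 0, e.g. 1 + exp(2*I*pi/3) + exp(-2*I*pi/3) = 0.)
A character is irreducible iff <chi, chi> = 1, so this representation is reducible.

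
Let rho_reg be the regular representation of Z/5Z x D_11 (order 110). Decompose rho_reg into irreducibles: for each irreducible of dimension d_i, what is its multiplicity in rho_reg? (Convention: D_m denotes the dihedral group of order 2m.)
Each irreducible V_i of dimension d_i appears with multiplicity d_i, i.e. rho_reg = (direct sum over all irreducibles V_i) d_i V_i. The irreducible dimensions for Z/5Z x D_11 are 1, 1, 1, 1, 1, 1, 1, 1, 1, 1, 2, 2, 2, 2, 2, 2, 2, 2, 2, 2, 2, 2, 2, 2, 2, 2, 2, 2, 2, 2, 2, 2, 2, 2, 2: 10 irreducibles of dimension 1, each with multiplicity 1; 25 irreducibles of dimension 2, each with multiplicity 2. Total dimension 10*1*1 + 25*2*2 = 110 = |G|.

Working: General theorem: in the regular representation of a finite group G, each irreducible appears with multiplicity equal to its dimension. Check: dim(rho_reg) = sum d_i^2 = 1 + 1 + 1 + 1 + 1 + 1 + 1 + 1 + 1 + 1 + 4 + 4 + 4 + 4 + 4 + 4 + 4 + 4 + 4 + 4 + 4 + 4 + 4 + 4 + 4 + 4 + 4 + 4 + 4 + 4 + 4 + 4 + 4 + 4 + 4 = 110 = |G|.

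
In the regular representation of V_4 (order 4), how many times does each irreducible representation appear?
Each irreducible V_i of dimension d_i appears with multiplicity d_i, i.e. rho_reg = (direct sum over all irreducibles V_i) d_i V_i. The irreducible dimensions for V_4 are 1, 1, 1, 1: 4 irreducibles of dimension 1, each with multiplicity 1. Total dimension 4*1*1 = 4 = |G|.

Details: General theorem: in the regular representation of a finite group G, each irreducible appears with multiplicity equal to its dimension. Check: dim(rho_reg) = sum d_i^2 = 1 + 1 + 1 + 1 = 4 = |G|.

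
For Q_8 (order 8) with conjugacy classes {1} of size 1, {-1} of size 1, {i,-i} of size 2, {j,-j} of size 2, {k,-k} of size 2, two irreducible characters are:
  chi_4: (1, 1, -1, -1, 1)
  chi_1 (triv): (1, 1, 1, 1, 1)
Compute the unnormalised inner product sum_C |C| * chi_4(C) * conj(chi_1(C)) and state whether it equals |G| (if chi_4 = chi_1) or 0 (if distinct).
Sum = 0; so <chi_4, chi_1> = 0 (distinct irreducibles are orthogonal).

Details: Compute term by term over conjugacy classes (|C| * chi_4(C) * conj(chi_1(C))):
  1*(1)*conj(1) + 1*(1)*conj(1) + 2*(-1)*conj(1) + 2*(-1)*conj(1) + 2*(1)*conj(1)
  = (1) + (1) + (-2) + (-2) + (2)
  = 0.
Dividing by |G| = 8 gives 0/8 = 0, matching the row-orthogonality relation <chi_4, chi_1> = [chi_4 = chi_1].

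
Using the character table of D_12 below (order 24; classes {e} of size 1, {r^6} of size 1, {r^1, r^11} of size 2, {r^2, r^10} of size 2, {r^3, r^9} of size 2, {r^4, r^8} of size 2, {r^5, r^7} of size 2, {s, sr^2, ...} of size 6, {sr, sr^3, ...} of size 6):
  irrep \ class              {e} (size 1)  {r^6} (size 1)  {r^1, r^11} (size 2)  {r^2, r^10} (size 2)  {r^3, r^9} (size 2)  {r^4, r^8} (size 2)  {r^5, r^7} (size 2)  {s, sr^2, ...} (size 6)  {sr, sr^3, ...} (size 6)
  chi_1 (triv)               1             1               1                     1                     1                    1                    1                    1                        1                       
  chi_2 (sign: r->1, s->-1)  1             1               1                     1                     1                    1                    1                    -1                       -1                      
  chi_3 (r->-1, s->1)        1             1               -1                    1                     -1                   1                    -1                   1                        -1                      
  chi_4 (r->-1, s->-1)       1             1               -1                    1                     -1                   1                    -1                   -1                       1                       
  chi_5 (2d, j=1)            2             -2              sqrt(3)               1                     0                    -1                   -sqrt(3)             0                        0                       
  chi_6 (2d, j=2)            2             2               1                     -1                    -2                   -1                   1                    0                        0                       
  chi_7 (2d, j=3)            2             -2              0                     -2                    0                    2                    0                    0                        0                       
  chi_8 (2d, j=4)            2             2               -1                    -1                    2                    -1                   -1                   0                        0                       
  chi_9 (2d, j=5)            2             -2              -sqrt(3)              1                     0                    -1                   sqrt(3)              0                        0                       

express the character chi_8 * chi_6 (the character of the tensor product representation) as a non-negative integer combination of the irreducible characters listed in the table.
chi_8 tensor chi_6 = chi_3 + chi_4 + chi_6 (all other irreducibles have multiplicity 0).

Derivation: The character of a tensor product is the pointwise product (chi_8 * chi_6)(C) = chi_8(C) * chi_6(C):
  {e}: (2)*(2), {r^6}: (2)*(2), {r^1, r^11}: (-1)*(1), {r^2, r^10}: (-1)*(-1), {r^3, r^9}: (2)*(-2), {r^4, r^8}: (-1)*(-1), {r^5, r^7}: (-1)*(1), {s, sr^2, ...}: (0)*(0), {sr, sr^3, ...}: (0)*(0)
so (chi_8 * chi_6) takes values
  {e} -> 4, {r^6} -> 4, {r^1, r^11} -> -1, {r^2, r^10} -> 1, {r^3, r^9} -> -4, {r^4, r^8} -> 1, {r^5, r^7} -> -1, {s, sr^2, ...} -> 0, {sr, sr^3, ...} -> 0.
Now take the inner product of this character with each irreducible chi from the table, <chi_8*chi_6, chi> = (1/24) sum_C |C| (chi_8*chi_6)(C) conj(chi(C)):
  <chi_8*chi_6, chi_1> = (1/24)[1*(4)*conj(1) + 1*(4)*conj(1) + 2*(-1)*conj(1) + 2*(1)*conj(1) + 2*(-4)*conj(1) + 2*(1)*conj(1) + 2*(-1)*conj(1) + 6*(0)*conj(1) + 6*(0)*conj(1)]
      = (1/24)[(4) + (4) + (-2) + (2) + (-8) + (2) + (-2) + (0) + (0)] = 0/24 = 0
  <chi_8*chi_6, chi_2> = (1/24)[1*(4)*conj(1) + 1*(4)*conj(1) + 2*(-1)*conj(1) + 2*(1)*conj(1) + 2*(-4)*conj(1) + 2*(1)*conj(1) + 2*(-1)*conj(1) + 6*(0)*conj(-1) + 6*(0)*conj(-1)]
      = (1/24)[(4) + (4) + (-2) + (2) + (-8) + (2) + (-2) + (0) + (0)] = 0/24 = 0
  <chi_8*chi_6, chi_3> = (1/24)[1*(4)*conj(1) + 1*(4)*conj(1) + 2*(-1)*conj(-1) + 2*(1)*conj(1) + 2*(-4)*conj(-1) + 2*(1)*conj(1) + 2*(-1)*conj(-1) + 6*(0)*conj(1) + 6*(0)*conj(-1)]
      = (1/24)[(4) + (4) + (2) + (2) + (8) + (2) + (2) + (0) + (0)] = 24/24 = 1
  <chi_8*chi_6, chi_4> = (1/24)[1*(4)*conj(1) + 1*(4)*conj(1) + 2*(-1)*conj(-1) + 2*(1)*conj(1) + 2*(-4)*conj(-1) + 2*(1)*conj(1) + 2*(-1)*conj(-1) + 6*(0)*conj(-1) + 6*(0)*conj(1)]
      = (1/24)[(4) + (4) + (2) + (2) + (8) + (2) + (2) + (0) + (0)] = 24/24 = 1
  <chi_8*chi_6, chi_5> = (1/24)[1*(4)*conj(2) + 1*(4)*conj(-2) + 2*(-1)*conj(sqrt(3)) + 2*(1)*conj(1) + 2*(-4)*conj(0) + 2*(1)*conj(-1) + 2*(-1)*conj(-sqrt(3)) + 6*(0)*conj(0) + 6*(0)*conj(0)]
      = (1/24)[(8) + (-8) + (-2*sqrt(3)) + (2) + (0) + (-2) + (2*sqrt(3)) + (0) + (0)] = 0/24 = 0
  <chi_8*chi_6, chi_6> = (1/24)[1*(4)*conj(2) + 1*(4)*conj(2) + 2*(-1)*conj(1) + 2*(1)*conj(-1) + 2*(-4)*conj(-2) + 2*(1)*conj(-1) + 2*(-1)*conj(1) + 6*(0)*conj(0) + 6*(0)*conj(0)]
      = (1/24)[(8) + (8) + (-2) + (-2) + (16) + (-2) + (-2) + (0) + (0)] = 24/24 = 1
  <chi_8*chi_6, chi_7> = (1/24)[1*(4)*conj(2) + 1*(4)*conj(-2) + 2*(-1)*conj(0) + 2*(1)*conj(-2) + 2*(-4)*conj(0) + 2*(1)*conj(2) + 2*(-1)*conj(0) + 6*(0)*conj(0) + 6*(0)*conj(0)]
      = (1/24)[(8) + (-8) + (0) + (-4) + (0) + (4) + (0) + (0) + (0)] = 0/24 = 0
  <chi_8*chi_6, chi_8> = (1/24)[1*(4)*conj(2) + 1*(4)*conj(2) + 2*(-1)*conj(-1) + 2*(1)*conj(-1) + 2*(-4)*conj(2) + 2*(1)*conj(-1) + 2*(-1)*conj(-1) + 6*(0)*conj(0) + 6*(0)*conj(0)]
      = (1/24)[(8) + (8) + (2) + (-2) + (-16) + (-2) + (2) + (0) + (0)] = 0/24 = 0
  <chi_8*chi_6, chi_9> = (1/24)[1*(4)*conj(2) + 1*(4)*conj(-2) + 2*(-1)*conj(-sqrt(3)) + 2*(1)*conj(1) + 2*(-4)*conj(0) + 2*(1)*conj(-1) + 2*(-1)*conj(sqrt(3)) + 6*(0)*conj(0) + 6*(0)*conj(0)]
      = (1/24)[(8) + (-8) + (2*sqrt(3)) + (2) + (0) + (-2) + (-2*sqrt(3)) + (0) + (0)] = 0/24 = 0
Hence the multiplicities are chi_3: 1, chi_4: 1, chi_6: 1. Dimension check: dim(chi_8)*dim(chi_6) = 2*2 = 4 and sum (mult * dim) = 1*1 + 1*1 + 1*2 = 4.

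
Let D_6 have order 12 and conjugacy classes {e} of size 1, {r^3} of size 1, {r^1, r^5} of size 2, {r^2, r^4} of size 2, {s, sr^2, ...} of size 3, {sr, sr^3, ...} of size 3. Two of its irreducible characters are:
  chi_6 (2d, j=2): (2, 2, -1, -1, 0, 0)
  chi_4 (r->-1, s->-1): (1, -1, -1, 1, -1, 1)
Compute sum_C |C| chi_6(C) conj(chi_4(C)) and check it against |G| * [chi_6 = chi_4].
Sum = 0; so <chi_6, chi_4> = 0 (distinct irreducibles are orthogonal).

Derivation: Compute term by term over conjugacy classes (|C| * chi_6(C) * conj(chi_4(C))):
  1*(2)*conj(1) + 1*(2)*conj(-1) + 2*(-1)*conj(-1) + 2*(-1)*conj(1) + 3*(0)*conj(-1) + 3*(0)*conj(1)
  = (2) + (-2) + (2) + (-2) + (0) + (0)
  = 0.
Dividing by |G| = 12 gives 0/12 = 0, matching the row-orthogonality relation <chi_6, chi_4> = [chi_6 = chi_4].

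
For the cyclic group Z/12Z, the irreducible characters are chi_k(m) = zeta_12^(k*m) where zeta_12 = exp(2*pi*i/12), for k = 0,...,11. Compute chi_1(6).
chi_1(6) = zeta_12^6 = -1

Working: chi_1(6) = zeta_12^(1*6) = zeta_12^6. Since zeta_12^12 = 1, this equals zeta_12^6 = exp(2*pi*i*6/12) = -1.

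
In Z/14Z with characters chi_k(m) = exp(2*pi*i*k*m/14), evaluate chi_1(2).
chi_1(2) = zeta_14^2 = exp(2*I*pi/7)

Why: chi_1(2) = zeta_14^(1*2) = zeta_14^2. Since zeta_14^14 = 1, this equals zeta_14^2 = exp(2*pi*i*2/14) = exp(2*I*pi/7).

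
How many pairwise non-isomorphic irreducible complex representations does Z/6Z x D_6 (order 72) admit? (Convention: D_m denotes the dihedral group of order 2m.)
36

Reasoning: The number of irreducible complex representations of a finite group equals its number of conjugacy classes. For a direct product, #classes(G x H) = #classes(G) * #classes(H). Z/6Z has 6 classes (abelian), D_6 has 6 classes, so 6 * 6 = 36, so Z/6Z x D_6 (order 72) has exactly 36 irreducible complex representations.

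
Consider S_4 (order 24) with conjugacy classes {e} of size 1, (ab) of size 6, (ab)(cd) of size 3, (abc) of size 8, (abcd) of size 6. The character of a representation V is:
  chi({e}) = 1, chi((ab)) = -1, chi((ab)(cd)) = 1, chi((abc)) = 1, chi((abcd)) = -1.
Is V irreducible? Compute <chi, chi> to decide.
Irreducible: <chi, chi> = 1.

Details: <chi, chi> = (1/|G|) sum_C |C| * |chi(C)|^2 = (1/24)[1*|1|^2 + 6*|-1|^2 + 3*|1|^2 + 8*|1|^2 + 6*|-1|^2]
  = (1/24)[(1) + (6) + (3) + (8) + (6)] = 24/24 = 1.
A character is irreducible iff <chi, chi> = 1, so this representation is irreducible.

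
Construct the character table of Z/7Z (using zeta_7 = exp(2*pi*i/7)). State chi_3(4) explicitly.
Character table of Z/7Z (irreps indexed chi_0,...,chi_6 with chi_k(m) = zeta_7^(k*m), zeta_7 = exp(2*pi*i/7)):
  irrep \ class  {0} (size 1)  {1} (size 1)    {2} (size 1)    {3} (size 1)    {4} (size 1)    {5} (size 1)    {6} (size 1)  
  chi_0          1             1               1               1               1               1               1             
  chi_1          1             exp(2*I*pi/7)   exp(4*I*pi/7)   exp(6*I*pi/7)   exp(-6*I*pi/7)  exp(-4*I*pi/7)  exp(-2*I*pi/7)
  chi_2          1             exp(4*I*pi/7)   exp(-6*I*pi/7)  exp(-2*I*pi/7)  exp(2*I*pi/7)   exp(6*I*pi/7)   exp(-4*I*pi/7)
  chi_3          1             exp(6*I*pi/7)   exp(-2*I*pi/7)  exp(4*I*pi/7)   exp(-4*I*pi/7)  exp(2*I*pi/7)   exp(-6*I*pi/7)
  chi_4          1             exp(-6*I*pi/7)  exp(2*I*pi/7)   exp(-4*I*pi/7)  exp(4*I*pi/7)   exp(-2*I*pi/7)  exp(6*I*pi/7) 
  chi_5          1             exp(-4*I*pi/7)  exp(6*I*pi/7)   exp(2*I*pi/7)   exp(-2*I*pi/7)  exp(-6*I*pi/7)  exp(4*I*pi/7) 
  chi_6          1             exp(-2*I*pi/7)  exp(-4*I*pi/7)  exp(-6*I*pi/7)  exp(6*I*pi/7)   exp(4*I*pi/7)   exp(2*I*pi/7) 

Spot check: chi_3(4) = zeta_7^(3*4) = zeta_7^12 = exp(-4*I*pi/7).

Proof sketch: Z/7Z is abelian, so all 7 irreducible complex representations are 1-dimensional. They are given by chi_k(m) = zeta_7^(k*m) for k = 0,...,6. Row orthogonality: sum_m chi_k(m) conj(chi_l(m)) = 7 * [k = l].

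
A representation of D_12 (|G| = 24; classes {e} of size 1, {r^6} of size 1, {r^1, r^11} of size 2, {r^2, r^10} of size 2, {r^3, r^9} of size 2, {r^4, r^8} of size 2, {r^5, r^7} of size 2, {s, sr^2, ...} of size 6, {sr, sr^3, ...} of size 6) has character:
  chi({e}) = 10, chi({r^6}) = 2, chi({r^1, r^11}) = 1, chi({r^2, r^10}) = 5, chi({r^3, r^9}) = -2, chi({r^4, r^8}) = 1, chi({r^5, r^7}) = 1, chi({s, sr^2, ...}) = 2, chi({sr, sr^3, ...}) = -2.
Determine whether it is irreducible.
Not irreducible (reducible): <chi, chi> = 9 > 1.

Working: <chi, chi> = (1/|G|) sum_C |C| * |chi(C)|^2 = (1/24)[1*|10|^2 + 1*|2|^2 + 2*|1|^2 + 2*|5|^2 + 2*|-2|^2 + 2*|1|^2 + 2*|1|^2 + 6*|2|^2 + 6*|-2|^2]
  = (1/24)[(100) + (4) + (2) + (50) + (8) + (2) + (2) + (24) + (24)] = 216/24 = 9.
A character is irreducible iff <chi, chi> = 1, so this representation is reducible.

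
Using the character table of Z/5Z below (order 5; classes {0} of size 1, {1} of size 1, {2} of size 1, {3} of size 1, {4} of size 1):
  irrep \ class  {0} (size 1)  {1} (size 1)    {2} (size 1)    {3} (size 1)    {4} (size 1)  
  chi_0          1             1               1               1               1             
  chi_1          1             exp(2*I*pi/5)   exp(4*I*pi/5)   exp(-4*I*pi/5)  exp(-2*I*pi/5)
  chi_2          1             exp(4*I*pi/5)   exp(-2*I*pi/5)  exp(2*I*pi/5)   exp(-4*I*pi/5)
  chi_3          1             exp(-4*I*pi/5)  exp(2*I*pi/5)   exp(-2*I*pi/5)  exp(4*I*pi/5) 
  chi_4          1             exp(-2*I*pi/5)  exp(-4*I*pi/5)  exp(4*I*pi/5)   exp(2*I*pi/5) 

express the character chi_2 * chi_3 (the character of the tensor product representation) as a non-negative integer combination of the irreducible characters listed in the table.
chi_2 tensor chi_3 = chi_0 (all other irreducibles have multiplicity 0).

Proof sketch: The character of a tensor product is the pointwise product (chi_2 * chi_3)(C) = chi_2(C) * chi_3(C):
  {0}: (1)*(1), {1}: (exp(4*I*pi/5))*(exp(-4*I*pi/5)), {2}: (exp(-2*I*pi/5))*(exp(2*I*pi/5)), {3}: (exp(2*I*pi/5))*(exp(-2*I*pi/5)), {4}: (exp(-4*I*pi/5))*(exp(4*I*pi/5))
so (chi_2 * chi_3) takes values
  {0} -> 1, {1} -> 1, {2} -> 1, {3} -> 1, {4} -> 1.
Now take the inner product of this character with each irreducible chi from the table, <chi_2*chi_3, chi> = (1/5) sum_C |C| (chi_2*chi_3)(C) conj(chi(C)):
  <chi_2*chi_3, chi_0> = (1/5)[1*(1)*conj(1) + 1*(1)*conj(1) + 1*(1)*conj(1) + 1*(1)*conj(1) + 1*(1)*conj(1)]
      = (1/5)[(1) + (1) + (1) + (1) + (1)] = 5/5 = 1
  <chi_2*chi_3, chi_1> = (1/5)[1*(1)*conj(1) + 1*(1)*conj(exp(2*I*pi/5)) + 1*(1)*conj(exp(4*I*pi/5)) + 1*(1)*conj(exp(-4*I*pi/5)) + 1*(1)*conj(exp(-2*I*pi/5))]
      = (1/5)[(1) + (exp(-2*I*pi/5)) + (exp(-4*I*pi/5)) + (exp(4*I*pi/5)) + (exp(2*I*pi/5))] = 0/5 = 0
  <chi_2*chi_3, chi_2> = (1/5)[1*(1)*conj(1) + 1*(1)*conj(exp(4*I*pi/5)) + 1*(1)*conj(exp(-2*I*pi/5)) + 1*(1)*conj(exp(2*I*pi/5)) + 1*(1)*conj(exp(-4*I*pi/5))]
      = (1/5)[(1) + (exp(-4*I*pi/5)) + (exp(2*I*pi/5)) + (exp(-2*I*pi/5)) + (exp(4*I*pi/5))] = 0/5 = 0
  <chi_2*chi_3, chi_3> = (1/5)[1*(1)*conj(1) + 1*(1)*conj(exp(-4*I*pi/5)) + 1*(1)*conj(exp(2*I*pi/5)) + 1*(1)*conj(exp(-2*I*pi/5)) + 1*(1)*conj(exp(4*I*pi/5))]
      = (1/5)[(1) + (exp(4*I*pi/5)) + (exp(-2*I*pi/5)) + (exp(2*I*pi/5)) + (exp(-4*I*pi/5))] = 0/5 = 0
  <chi_2*chi_3, chi_4> = (1/5)[1*(1)*conj(1) + 1*(1)*conj(exp(-2*I*pi/5)) + 1*(1)*conj(exp(-4*I*pi/5)) + 1*(1)*conj(exp(4*I*pi/5)) + 1*(1)*conj(exp(2*I*pi/5))]
      = (1/5)[(1) + (exp(2*I*pi/5)) + (exp(4*I*pi/5)) + (exp(-4*I*pi/5)) + (exp(-2*I*pi/5))] = 0/5 = 0
(Exp terms are combined using exp(i*s)*conj(exp(i*t)) = exp(i*(s-t)), and sums of them are collapsed using the identity that for every m > 1 the m distinct m-th roots of unity sum to 0, e.g. 1 + exp(2*I*pi/3) + exp(-2*I*pi/3) = 0.)
Hence the multiplicities are chi_0: 1. Dimension check: dim(chi_2)*dim(chi_3) = 1*1 = 1 and sum (mult * dim) = 1*1 = 1.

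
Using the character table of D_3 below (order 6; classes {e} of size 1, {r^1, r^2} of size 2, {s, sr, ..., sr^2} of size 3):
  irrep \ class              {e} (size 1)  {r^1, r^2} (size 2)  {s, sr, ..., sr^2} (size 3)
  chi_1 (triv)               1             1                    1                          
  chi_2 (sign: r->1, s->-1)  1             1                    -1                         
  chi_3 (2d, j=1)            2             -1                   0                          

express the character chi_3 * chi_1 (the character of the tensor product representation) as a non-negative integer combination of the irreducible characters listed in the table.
chi_3 tensor chi_1 = chi_3 (all other irreducibles have multiplicity 0).

Justification: The character of a tensor product is the pointwise product (chi_3 * chi_1)(C) = chi_3(C) * chi_1(C):
  {e}: (2)*(1), {r^1, r^2}: (-1)*(1), {s, sr, ..., sr^2}: (0)*(1)
so (chi_3 * chi_1) takes values
  {e} -> 2, {r^1, r^2} -> -1, {s, sr, ..., sr^2} -> 0.
Now take the inner product of this character with each irreducible chi from the table, <chi_3*chi_1, chi> = (1/6) sum_C |C| (chi_3*chi_1)(C) conj(chi(C)):
  <chi_3*chi_1, chi_1> = (1/6)[1*(2)*conj(1) + 2*(-1)*conj(1) + 3*(0)*conj(1)]
      = (1/6)[(2) + (-2) + (0)] = 0/6 = 0
  <chi_3*chi_1, chi_2> = (1/6)[1*(2)*conj(1) + 2*(-1)*conj(1) + 3*(0)*conj(-1)]
      = (1/6)[(2) + (-2) + (0)] = 0/6 = 0
  <chi_3*chi_1, chi_3> = (1/6)[1*(2)*conj(2) + 2*(-1)*conj(-1) + 3*(0)*conj(0)]
      = (1/6)[(4) + (2) + (0)] = 6/6 = 1
Hence the multiplicities are chi_3: 1. Dimension check: dim(chi_3)*dim(chi_1) = 2*1 = 2 and sum (mult * dim) = 1*2 = 2.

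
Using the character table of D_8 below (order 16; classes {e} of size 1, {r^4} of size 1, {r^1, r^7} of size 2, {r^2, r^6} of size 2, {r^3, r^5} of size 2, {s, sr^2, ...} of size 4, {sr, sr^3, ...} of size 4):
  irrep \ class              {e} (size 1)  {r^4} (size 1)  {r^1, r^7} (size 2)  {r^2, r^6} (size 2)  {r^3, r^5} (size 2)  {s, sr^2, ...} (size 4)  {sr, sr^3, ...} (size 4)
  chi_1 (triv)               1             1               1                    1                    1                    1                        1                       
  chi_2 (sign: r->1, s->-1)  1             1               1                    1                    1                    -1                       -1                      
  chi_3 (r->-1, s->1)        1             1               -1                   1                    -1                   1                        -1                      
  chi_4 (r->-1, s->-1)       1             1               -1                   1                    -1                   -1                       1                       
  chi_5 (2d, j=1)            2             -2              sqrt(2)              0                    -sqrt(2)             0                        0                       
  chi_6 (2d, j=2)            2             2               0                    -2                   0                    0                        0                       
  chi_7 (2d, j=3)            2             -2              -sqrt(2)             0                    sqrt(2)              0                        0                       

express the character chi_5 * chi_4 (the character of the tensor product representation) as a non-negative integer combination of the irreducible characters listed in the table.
chi_5 tensor chi_4 = chi_7 (all other irreducibles have multiplicity 0).

Why: The character of a tensor product is the pointwise product (chi_5 * chi_4)(C) = chi_5(C) * chi_4(C):
  {e}: (2)*(1), {r^4}: (-2)*(1), {r^1, r^7}: (sqrt(2))*(-1), {r^2, r^6}: (0)*(1), {r^3, r^5}: (-sqrt(2))*(-1), {s, sr^2, ...}: (0)*(-1), {sr, sr^3, ...}: (0)*(1)
so (chi_5 * chi_4) takes values
  {e} -> 2, {r^4} -> -2, {r^1, r^7} -> -sqrt(2), {r^2, r^6} -> 0, {r^3, r^5} -> sqrt(2), {s, sr^2, ...} -> 0, {sr, sr^3, ...} -> 0.
Now take the inner product of this character with each irreducible chi from the table, <chi_5*chi_4, chi> = (1/16) sum_C |C| (chi_5*chi_4)(C) conj(chi(C)):
  <chi_5*chi_4, chi_1> = (1/16)[1*(2)*conj(1) + 1*(-2)*conj(1) + 2*(-sqrt(2))*conj(1) + 2*(0)*conj(1) + 2*(sqrt(2))*conj(1) + 4*(0)*conj(1) + 4*(0)*conj(1)]
      = (1/16)[(2) + (-2) + (-2*sqrt(2)) + (0) + (2*sqrt(2)) + (0) + (0)] = 0/16 = 0
  <chi_5*chi_4, chi_2> = (1/16)[1*(2)*conj(1) + 1*(-2)*conj(1) + 2*(-sqrt(2))*conj(1) + 2*(0)*conj(1) + 2*(sqrt(2))*conj(1) + 4*(0)*conj(-1) + 4*(0)*conj(-1)]
      = (1/16)[(2) + (-2) + (-2*sqrt(2)) + (0) + (2*sqrt(2)) + (0) + (0)] = 0/16 = 0
  <chi_5*chi_4, chi_3> = (1/16)[1*(2)*conj(1) + 1*(-2)*conj(1) + 2*(-sqrt(2))*conj(-1) + 2*(0)*conj(1) + 2*(sqrt(2))*conj(-1) + 4*(0)*conj(1) + 4*(0)*conj(-1)]
      = (1/16)[(2) + (-2) + (2*sqrt(2)) + (0) + (-2*sqrt(2)) + (0) + (0)] = 0/16 = 0
  <chi_5*chi_4, chi_4> = (1/16)[1*(2)*conj(1) + 1*(-2)*conj(1) + 2*(-sqrt(2))*conj(-1) + 2*(0)*conj(1) + 2*(sqrt(2))*conj(-1) + 4*(0)*conj(-1) + 4*(0)*conj(1)]
      = (1/16)[(2) + (-2) + (2*sqrt(2)) + (0) + (-2*sqrt(2)) + (0) + (0)] = 0/16 = 0
  <chi_5*chi_4, chi_5> = (1/16)[1*(2)*conj(2) + 1*(-2)*conj(-2) + 2*(-sqrt(2))*conj(sqrt(2)) + 2*(0)*conj(0) + 2*(sqrt(2))*conj(-sqrt(2)) + 4*(0)*conj(0) + 4*(0)*conj(0)]
      = (1/16)[(4) + (4) + (-4) + (0) + (-4) + (0) + (0)] = 0/16 = 0
  <chi_5*chi_4, chi_6> = (1/16)[1*(2)*conj(2) + 1*(-2)*conj(2) + 2*(-sqrt(2))*conj(0) + 2*(0)*conj(-2) + 2*(sqrt(2))*conj(0) + 4*(0)*conj(0) + 4*(0)*conj(0)]
      = (1/16)[(4) + (-4) + (0) + (0) + (0) + (0) + (0)] = 0/16 = 0
  <chi_5*chi_4, chi_7> = (1/16)[1*(2)*conj(2) + 1*(-2)*conj(-2) + 2*(-sqrt(2))*conj(-sqrt(2)) + 2*(0)*conj(0) + 2*(sqrt(2))*conj(sqrt(2)) + 4*(0)*conj(0) + 4*(0)*conj(0)]
      = (1/16)[(4) + (4) + (4) + (0) + (4) + (0) + (0)] = 16/16 = 1
Hence the multiplicities are chi_7: 1. Dimension check: dim(chi_5)*dim(chi_4) = 2*1 = 2 and sum (mult * dim) = 1*2 = 2.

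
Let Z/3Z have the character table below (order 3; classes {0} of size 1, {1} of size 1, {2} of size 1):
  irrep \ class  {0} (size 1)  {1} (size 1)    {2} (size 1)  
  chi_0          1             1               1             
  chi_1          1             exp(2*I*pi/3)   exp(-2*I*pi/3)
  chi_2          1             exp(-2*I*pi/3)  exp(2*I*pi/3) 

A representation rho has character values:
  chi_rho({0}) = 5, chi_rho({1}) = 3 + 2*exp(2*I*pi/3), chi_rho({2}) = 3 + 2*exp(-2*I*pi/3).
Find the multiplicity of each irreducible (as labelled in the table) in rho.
Multiplicities: chi_0: 3, chi_1: 2, chi_2: 0.

Justification: Use <chi_rho, chi> = (1/|G|) sum_C |C| * chi_rho(C) * conj(chi(C)) with |G| = 3 for each irreducible chi in the table:
  <chi_rho, chi_0> = (1/3)[1*(5)*conj(1) + 1*(3 + 2*exp(2*I*pi/3))*conj(1) + 1*(3 + 2*exp(-2*I*pi/3))*conj(1)]
      = (1/3)[(5) + (3 + 2*exp(2*I*pi/3)) + (3 + 2*exp(-2*I*pi/3))] = 9/3 = 3
  <chi_rho, chi_1> = (1/3)[1*(5)*conj(1) + 1*(3 + 2*exp(2*I*pi/3))*conj(exp(2*I*pi/3)) + 1*(3 + 2*exp(-2*I*pi/3))*conj(exp(-2*I*pi/3))]
      = (1/3)[(5) + (2 + 3*exp(-2*I*pi/3)) + (2 + 3*exp(2*I*pi/3))] = 6/3 = 2
  <chi_rho, chi_2> = (1/3)[1*(5)*conj(1) + 1*(3 + 2*exp(2*I*pi/3))*conj(exp(-2*I*pi/3)) + 1*(3 + 2*exp(-2*I*pi/3))*conj(exp(2*I*pi/3))]
      = (1/3)[(5) + (2*exp(-2*I*pi/3) + 3*exp(2*I*pi/3)) + (3*exp(-2*I*pi/3) + 2*exp(2*I*pi/3))] = 0/3 = 0
(Exp terms are combined using exp(i*s)*conj(exp(i*t)) = exp(i*(s-t)), and sums of them are collapsed using the identity that for every m > 1 the m distinct m-th roots of unity sum to 0, e.g. 1 + exp(2*I*pi/3) + exp(-2*I*pi/3) = 0.)
Dimension check: dim(rho) = sum (mult * dim) = 3*1 + 2*1 + 0*1 = 5 = chi_rho(e) = 5.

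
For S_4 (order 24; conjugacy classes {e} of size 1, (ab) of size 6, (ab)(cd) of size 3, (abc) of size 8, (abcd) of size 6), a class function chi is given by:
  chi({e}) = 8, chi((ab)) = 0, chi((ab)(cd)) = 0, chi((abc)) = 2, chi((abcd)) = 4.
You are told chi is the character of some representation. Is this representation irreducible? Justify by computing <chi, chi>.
Not irreducible (reducible): <chi, chi> = 8 > 1.

Explanation: <chi, chi> = (1/|G|) sum_C |C| * |chi(C)|^2 = (1/24)[1*|8|^2 + 6*|0|^2 + 3*|0|^2 + 8*|2|^2 + 6*|4|^2]
  = (1/24)[(64) + (0) + (0) + (32) + (96)] = 192/24 = 8.
A character is irreducible iff <chi, chi> = 1, so this representation is reducible.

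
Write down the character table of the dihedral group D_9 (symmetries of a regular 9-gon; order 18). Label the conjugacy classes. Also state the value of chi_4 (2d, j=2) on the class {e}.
Conjugacy classes: {e} of size 1, {r^1, r^8} of size 2, {r^2, r^7} of size 2, {r^3, r^6} of size 2, {r^4, r^5} of size 2, {s, sr, ..., sr^8} of size 9.
Character table:
  irrep \ class              {e} (size 1)  {r^1, r^8} (size 2)  {r^2, r^7} (size 2)  {r^3, r^6} (size 2)  {r^4, r^5} (size 2)  {s, sr, ..., sr^8} (size 9)
  chi_1 (triv)               1             1                    1                    1                    1                    1                          
  chi_2 (sign: r->1, s->-1)  1             1                    1                    1                    1                    -1                         
  chi_3 (2d, j=1)            2             2*cos(2*pi/9)        2*cos(4*pi/9)        -1                   -2*cos(pi/9)         0                          
  chi_4 (2d, j=2)            2             2*cos(4*pi/9)        -2*cos(pi/9)         -1                   2*cos(2*pi/9)        0                          
  chi_5 (2d, j=3)            2             -1                   -1                   2                    -1                   0                          
  chi_6 (2d, j=4)            2             -2*cos(pi/9)         2*cos(2*pi/9)        -1                   2*cos(4*pi/9)        0                          

Spot check: chi_4 (2d, j=2) on {e} = 2.

Explanation: D_9 has order 2*9 = 18 with 6 conjugacy classes, hence 6 irreducibles. Sum of squared dims 1 + 1 + 4 + 4 + 4 + 4 = 18 = |G|. Linear characters come from the abelianisation; the 2-dimensional irreps have character r^k -> 2*cos(2*pi*j*k/9), reflections -> 0.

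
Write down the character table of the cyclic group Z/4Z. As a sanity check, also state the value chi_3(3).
Character table of Z/4Z (irreps indexed chi_0,...,chi_3 with chi_k(m) = zeta_4^(k*m), zeta_4 = exp(2*pi*i/4)):
  irrep \ class  {0} (size 1)  {1} (size 1)  {2} (size 1)  {3} (size 1)
  chi_0          1             1             1             1           
  chi_1          1             I             -1            -I          
  chi_2          1             -1            1             -1          
  chi_3          1             -I            -1            I           

Spot check: chi_3(3) = zeta_4^(3*3) = zeta_4^9 = I.

Working: Z/4Z is abelian, so all 4 irreducible complex representations are 1-dimensional. They are given by chi_k(m) = zeta_4^(k*m) for k = 0,...,3. Row orthogonality: sum_m chi_k(m) conj(chi_l(m)) = 4 * [k = l].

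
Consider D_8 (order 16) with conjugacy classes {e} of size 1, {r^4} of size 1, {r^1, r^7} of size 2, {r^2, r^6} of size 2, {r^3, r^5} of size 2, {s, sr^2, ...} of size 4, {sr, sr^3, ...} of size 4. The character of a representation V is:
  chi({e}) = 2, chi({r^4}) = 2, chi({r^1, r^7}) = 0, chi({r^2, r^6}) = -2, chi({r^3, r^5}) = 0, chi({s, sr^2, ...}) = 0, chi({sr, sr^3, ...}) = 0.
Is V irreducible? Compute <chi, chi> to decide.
Irreducible: <chi, chi> = 1.

Derivation: <chi, chi> = (1/|G|) sum_C |C| * |chi(C)|^2 = (1/16)[1*|2|^2 + 1*|2|^2 + 2*|0|^2 + 2*|-2|^2 + 2*|0|^2 + 4*|0|^2 + 4*|0|^2]
  = (1/16)[(4) + (4) + (0) + (8) + (0) + (0) + (0)] = 16/16 = 1.
A character is irreducible iff <chi, chi> = 1, so this representation is irreducible.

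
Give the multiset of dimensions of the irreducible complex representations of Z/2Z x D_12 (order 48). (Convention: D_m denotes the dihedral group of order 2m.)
Dimensions: 1, 1, 1, 1, 1, 1, 1, 1, 2, 2, 2, 2, 2, 2, 2, 2, 2, 2

There are 18 irreducibles (= number of conjugacy classes). Their dimensions d_i satisfy sum d_i^2 = |G| = 48: 1 + 1 + 1 + 1 + 1 + 1 + 1 + 1 + 4 + 4 + 4 + 4 + 4 + 4 + 4 + 4 + 4 + 4 = 48. (For the product with Z/2Z: each of the 2 1-dim characters of Z/2Z tensors with each irrep of D_12, giving 2 copies of each D_12-dimension.)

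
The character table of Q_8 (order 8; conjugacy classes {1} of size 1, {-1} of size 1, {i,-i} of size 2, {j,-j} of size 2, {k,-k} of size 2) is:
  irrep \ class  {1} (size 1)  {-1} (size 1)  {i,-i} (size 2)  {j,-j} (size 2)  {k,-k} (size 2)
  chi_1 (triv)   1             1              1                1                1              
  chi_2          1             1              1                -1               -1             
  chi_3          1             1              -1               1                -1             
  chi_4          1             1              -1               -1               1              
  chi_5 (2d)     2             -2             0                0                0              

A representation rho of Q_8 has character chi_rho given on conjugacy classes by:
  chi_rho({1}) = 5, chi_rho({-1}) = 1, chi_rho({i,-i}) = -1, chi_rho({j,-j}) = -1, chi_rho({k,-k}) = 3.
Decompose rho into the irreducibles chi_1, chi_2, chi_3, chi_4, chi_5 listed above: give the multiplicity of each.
Multiplicities: chi_1: 1, chi_2: 0, chi_3: 0, chi_4: 2, chi_5: 1.

Why: Use <chi_rho, chi> = (1/|G|) sum_C |C| * chi_rho(C) * conj(chi(C)) with |G| = 8 for each irreducible chi in the table:
  <chi_rho, chi_1> = (1/8)[1*(5)*conj(1) + 1*(1)*conj(1) + 2*(-1)*conj(1) + 2*(-1)*conj(1) + 2*(3)*conj(1)]
      = (1/8)[(5) + (1) + (-2) + (-2) + (6)] = 8/8 = 1
  <chi_rho, chi_2> = (1/8)[1*(5)*conj(1) + 1*(1)*conj(1) + 2*(-1)*conj(1) + 2*(-1)*conj(-1) + 2*(3)*conj(-1)]
      = (1/8)[(5) + (1) + (-2) + (2) + (-6)] = 0/8 = 0
  <chi_rho, chi_3> = (1/8)[1*(5)*conj(1) + 1*(1)*conj(1) + 2*(-1)*conj(-1) + 2*(-1)*conj(1) + 2*(3)*conj(-1)]
      = (1/8)[(5) + (1) + (2) + (-2) + (-6)] = 0/8 = 0
  <chi_rho, chi_4> = (1/8)[1*(5)*conj(1) + 1*(1)*conj(1) + 2*(-1)*conj(-1) + 2*(-1)*conj(-1) + 2*(3)*conj(1)]
      = (1/8)[(5) + (1) + (2) + (2) + (6)] = 16/8 = 2
  <chi_rho, chi_5> = (1/8)[1*(5)*conj(2) + 1*(1)*conj(-2) + 2*(-1)*conj(0) + 2*(-1)*conj(0) + 2*(3)*conj(0)]
      = (1/8)[(10) + (-2) + (0) + (0) + (0)] = 8/8 = 1
Dimension check: dim(rho) = sum (mult * dim) = 1*1 + 0*1 + 0*1 + 2*1 + 1*2 = 5 = chi_rho(e) = 5.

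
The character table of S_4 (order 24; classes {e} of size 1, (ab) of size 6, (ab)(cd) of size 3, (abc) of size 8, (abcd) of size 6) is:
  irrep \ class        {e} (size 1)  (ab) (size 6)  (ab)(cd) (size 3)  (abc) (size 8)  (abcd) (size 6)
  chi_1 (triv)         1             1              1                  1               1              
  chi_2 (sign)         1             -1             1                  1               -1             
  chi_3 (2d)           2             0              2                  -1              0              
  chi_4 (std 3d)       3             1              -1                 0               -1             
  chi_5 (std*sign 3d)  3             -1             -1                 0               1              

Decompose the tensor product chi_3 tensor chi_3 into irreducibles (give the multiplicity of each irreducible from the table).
chi_3 tensor chi_3 = chi_1 + chi_2 + chi_3 (all other irreducibles have multiplicity 0).

Argument: The character of a tensor product is the pointwise product (chi_3 * chi_3)(C) = chi_3(C) * chi_3(C):
  {e}: (2)*(2), (ab): (0)*(0), (ab)(cd): (2)*(2), (abc): (-1)*(-1), (abcd): (0)*(0)
so (chi_3 * chi_3) takes values
  {e} -> 4, (ab) -> 0, (ab)(cd) -> 4, (abc) -> 1, (abcd) -> 0.
Now take the inner product of this character with each irreducible chi from the table, <chi_3*chi_3, chi> = (1/24) sum_C |C| (chi_3*chi_3)(C) conj(chi(C)):
  <chi_3*chi_3, chi_1> = (1/24)[1*(4)*conj(1) + 6*(0)*conj(1) + 3*(4)*conj(1) + 8*(1)*conj(1) + 6*(0)*conj(1)]
      = (1/24)[(4) + (0) + (12) + (8) + (0)] = 24/24 = 1
  <chi_3*chi_3, chi_2> = (1/24)[1*(4)*conj(1) + 6*(0)*conj(-1) + 3*(4)*conj(1) + 8*(1)*conj(1) + 6*(0)*conj(-1)]
      = (1/24)[(4) + (0) + (12) + (8) + (0)] = 24/24 = 1
  <chi_3*chi_3, chi_3> = (1/24)[1*(4)*conj(2) + 6*(0)*conj(0) + 3*(4)*conj(2) + 8*(1)*conj(-1) + 6*(0)*conj(0)]
      = (1/24)[(8) + (0) + (24) + (-8) + (0)] = 24/24 = 1
  <chi_3*chi_3, chi_4> = (1/24)[1*(4)*conj(3) + 6*(0)*conj(1) + 3*(4)*conj(-1) + 8*(1)*conj(0) + 6*(0)*conj(-1)]
      = (1/24)[(12) + (0) + (-12) + (0) + (0)] = 0/24 = 0
  <chi_3*chi_3, chi_5> = (1/24)[1*(4)*conj(3) + 6*(0)*conj(-1) + 3*(4)*conj(-1) + 8*(1)*conj(0) + 6*(0)*conj(1)]
      = (1/24)[(12) + (0) + (-12) + (0) + (0)] = 0/24 = 0
Hence the multiplicities are chi_1: 1, chi_2: 1, chi_3: 1. Dimension check: dim(chi_3)*dim(chi_3) = 2*2 = 4 and sum (mult * dim) = 1*1 + 1*1 + 1*2 = 4.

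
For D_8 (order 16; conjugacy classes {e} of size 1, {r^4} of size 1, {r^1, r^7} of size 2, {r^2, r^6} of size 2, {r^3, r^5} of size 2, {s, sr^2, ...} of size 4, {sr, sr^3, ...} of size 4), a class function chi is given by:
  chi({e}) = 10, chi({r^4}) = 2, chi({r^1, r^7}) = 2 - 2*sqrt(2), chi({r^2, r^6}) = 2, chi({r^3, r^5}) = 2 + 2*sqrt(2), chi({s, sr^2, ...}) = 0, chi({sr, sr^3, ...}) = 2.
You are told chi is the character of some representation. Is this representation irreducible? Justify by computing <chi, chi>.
Not irreducible (reducible): <chi, chi> = 11 > 1.

Details: <chi, chi> = (1/|G|) sum_C |C| * |chi(C)|^2 = (1/16)[1*|10|^2 + 1*|2|^2 + 2*|2 - 2*sqrt(2)|^2 + 2*|2|^2 + 2*|2 + 2*sqrt(2)|^2 + 4*|0|^2 + 4*|2|^2]
  = (1/16)[(100) + (4) + (24 - 16*sqrt(2)) + (8) + (16*sqrt(2) + 24) + (0) + (16)] = 176/16 = 11.
A character is irreducible iff <chi, chi> = 1, so this representation is reducible.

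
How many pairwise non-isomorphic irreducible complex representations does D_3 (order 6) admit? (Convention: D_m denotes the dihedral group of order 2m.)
3

Proof sketch: The number of irreducible complex representations of a finite group equals its number of conjugacy classes. D_3 has 3 conjugacy classes ((n+3)/2 for n odd), so D_3 (order 6) has exactly 3 irreducible complex representations.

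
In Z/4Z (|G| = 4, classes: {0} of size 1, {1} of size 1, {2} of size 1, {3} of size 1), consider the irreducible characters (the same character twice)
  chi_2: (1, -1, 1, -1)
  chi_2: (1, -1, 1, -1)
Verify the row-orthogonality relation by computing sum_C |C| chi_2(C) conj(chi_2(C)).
Sum = 4 = |G| = 4; so <chi_2, chi_2> = 1 (norm-1 confirms irreducibility).

Derivation: Compute term by term over conjugacy classes (|C| * chi_2(C) * conj(chi_2(C))):
  1*(1)*conj(1) + 1*(-1)*conj(-1) + 1*(1)*conj(1) + 1*(-1)*conj(-1)
  = (1) + (1) + (1) + (1)
  = 4.
(Exp terms are combined using exp(i*s)*conj(exp(i*t)) = exp(i*(s-t)), and sums of them are collapsed using the identity that for every m > 1 the m distinct m-th roots of unity sum to 0, e.g. 1 + exp(2*I*pi/3) + exp(-2*I*pi/3) = 0.)
Dividing by |G| = 4 gives 4/4 = 1, matching the row-orthogonality relation <chi_2, chi_2> = [chi_2 = chi_2].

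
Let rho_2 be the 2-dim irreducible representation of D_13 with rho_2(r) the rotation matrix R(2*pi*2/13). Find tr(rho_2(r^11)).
chi_{rho_2}(r^11) = 2*cos(2*pi*2*11/13) = -2*cos(5*pi/13)

rho_2(r^11) is rotation by angle 2*pi*2*11/13, whose trace is 2*cos(2*pi*2*11/13) = -2*cos(5*pi/13).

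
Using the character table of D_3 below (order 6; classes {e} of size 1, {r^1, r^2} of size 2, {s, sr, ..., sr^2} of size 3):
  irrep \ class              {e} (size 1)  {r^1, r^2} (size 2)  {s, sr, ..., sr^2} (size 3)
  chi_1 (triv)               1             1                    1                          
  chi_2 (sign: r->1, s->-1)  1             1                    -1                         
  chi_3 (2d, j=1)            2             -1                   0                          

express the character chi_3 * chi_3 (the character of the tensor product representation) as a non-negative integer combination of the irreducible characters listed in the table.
chi_3 tensor chi_3 = chi_1 + chi_2 + chi_3 (all other irreducibles have multiplicity 0).

Working: The character of a tensor product is the pointwise product (chi_3 * chi_3)(C) = chi_3(C) * chi_3(C):
  {e}: (2)*(2), {r^1, r^2}: (-1)*(-1), {s, sr, ..., sr^2}: (0)*(0)
so (chi_3 * chi_3) takes values
  {e} -> 4, {r^1, r^2} -> 1, {s, sr, ..., sr^2} -> 0.
Now take the inner product of this character with each irreducible chi from the table, <chi_3*chi_3, chi> = (1/6) sum_C |C| (chi_3*chi_3)(C) conj(chi(C)):
  <chi_3*chi_3, chi_1> = (1/6)[1*(4)*conj(1) + 2*(1)*conj(1) + 3*(0)*conj(1)]
      = (1/6)[(4) + (2) + (0)] = 6/6 = 1
  <chi_3*chi_3, chi_2> = (1/6)[1*(4)*conj(1) + 2*(1)*conj(1) + 3*(0)*conj(-1)]
      = (1/6)[(4) + (2) + (0)] = 6/6 = 1
  <chi_3*chi_3, chi_3> = (1/6)[1*(4)*conj(2) + 2*(1)*conj(-1) + 3*(0)*conj(0)]
      = (1/6)[(8) + (-2) + (0)] = 6/6 = 1
Hence the multiplicities are chi_1: 1, chi_2: 1, chi_3: 1. Dimension check: dim(chi_3)*dim(chi_3) = 2*2 = 4 and sum (mult * dim) = 1*1 + 1*1 + 1*2 = 4.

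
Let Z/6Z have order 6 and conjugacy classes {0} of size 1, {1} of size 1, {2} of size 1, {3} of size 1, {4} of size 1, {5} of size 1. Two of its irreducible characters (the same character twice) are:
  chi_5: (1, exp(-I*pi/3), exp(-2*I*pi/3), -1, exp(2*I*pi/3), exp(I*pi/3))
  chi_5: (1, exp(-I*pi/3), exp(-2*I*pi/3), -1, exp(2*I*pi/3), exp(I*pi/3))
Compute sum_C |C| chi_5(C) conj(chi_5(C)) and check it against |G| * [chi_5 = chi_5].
Sum = 6 = |G| = 6; so <chi_5, chi_5> = 1 (norm-1 confirms irreducibility).

Argument: Compute term by term over conjugacy classes (|C| * chi_5(C) * conj(chi_5(C))):
  1*(1)*conj(1) + 1*(exp(-I*pi/3))*conj(exp(-I*pi/3)) + 1*(exp(-2*I*pi/3))*conj(exp(-2*I*pi/3)) + 1*(-1)*conj(-1) + 1*(exp(2*I*pi/3))*conj(exp(2*I*pi/3)) + 1*(exp(I*pi/3))*conj(exp(I*pi/3))
  = (1) + (1) + (1) + (1) + (1) + (1)
  = 6.
(Exp terms are combined using exp(i*s)*conj(exp(i*t)) = exp(i*(s-t)), and sums of them are collapsed using the identity that for every m > 1 the m distinct m-th roots of unity sum to 0, e.g. 1 + exp(2*I*pi/3) + exp(-2*I*pi/3) = 0.)
Dividing by |G| = 6 gives 6/6 = 1, matching the row-orthogonality relation <chi_5, chi_5> = [chi_5 = chi_5].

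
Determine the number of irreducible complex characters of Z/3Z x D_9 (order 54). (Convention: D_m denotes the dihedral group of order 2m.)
18

Reasoning: The number of irreducible complex representations of a finite group equals its number of conjugacy classes. For a direct product, #classes(G x H) = #classes(G) * #classes(H). Z/3Z has 3 classes (abelian), D_9 has 6 classes, so 3 * 6 = 18, so Z/3Z x D_9 (order 54) has exactly 18 irreducible complex representations.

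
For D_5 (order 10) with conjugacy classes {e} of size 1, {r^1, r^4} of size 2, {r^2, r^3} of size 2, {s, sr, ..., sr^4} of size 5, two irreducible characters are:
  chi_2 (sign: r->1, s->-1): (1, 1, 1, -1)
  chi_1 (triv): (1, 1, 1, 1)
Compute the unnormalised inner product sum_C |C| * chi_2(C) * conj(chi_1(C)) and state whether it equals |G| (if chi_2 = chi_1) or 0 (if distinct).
Sum = 0; so <chi_2, chi_1> = 0 (distinct irreducibles are orthogonal).

Details: Compute term by term over conjugacy classes (|C| * chi_2(C) * conj(chi_1(C))):
  1*(1)*conj(1) + 2*(1)*conj(1) + 2*(1)*conj(1) + 5*(-1)*conj(1)
  = (1) + (2) + (2) + (-5)
  = 0.
Dividing by |G| = 10 gives 0/10 = 0, matching the row-orthogonality relation <chi_2, chi_1> = [chi_2 = chi_1].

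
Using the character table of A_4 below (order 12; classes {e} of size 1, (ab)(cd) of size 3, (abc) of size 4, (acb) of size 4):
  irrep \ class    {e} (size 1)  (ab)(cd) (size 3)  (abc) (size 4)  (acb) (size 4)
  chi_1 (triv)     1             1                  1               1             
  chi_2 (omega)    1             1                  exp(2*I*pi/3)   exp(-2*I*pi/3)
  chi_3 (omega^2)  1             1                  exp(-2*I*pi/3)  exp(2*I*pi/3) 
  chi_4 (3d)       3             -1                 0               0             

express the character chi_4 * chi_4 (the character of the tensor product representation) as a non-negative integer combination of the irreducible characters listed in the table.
chi_4 tensor chi_4 = chi_1 + chi_2 + chi_3 + 2*chi_4 (all other irreducibles have multiplicity 0).

The character of a tensor product is the pointwise product (chi_4 * chi_4)(C) = chi_4(C) * chi_4(C):
  {e}: (3)*(3), (ab)(cd): (-1)*(-1), (abc): (0)*(0), (acb): (0)*(0)
so (chi_4 * chi_4) takes values
  {e} -> 9, (ab)(cd) -> 1, (abc) -> 0, (acb) -> 0.
Now take the inner product of this character with each irreducible chi from the table, <chi_4*chi_4, chi> = (1/12) sum_C |C| (chi_4*chi_4)(C) conj(chi(C)):
  <chi_4*chi_4, chi_1> = (1/12)[1*(9)*conj(1) + 3*(1)*conj(1) + 4*(0)*conj(1) + 4*(0)*conj(1)]
      = (1/12)[(9) + (3) + (0) + (0)] = 12/12 = 1
  <chi_4*chi_4, chi_2> = (1/12)[1*(9)*conj(1) + 3*(1)*conj(1) + 4*(0)*conj(exp(2*I*pi/3)) + 4*(0)*conj(exp(-2*I*pi/3))]
      = (1/12)[(9) + (3) + (0) + (0)] = 12/12 = 1
  <chi_4*chi_4, chi_3> = (1/12)[1*(9)*conj(1) + 3*(1)*conj(1) + 4*(0)*conj(exp(-2*I*pi/3)) + 4*(0)*conj(exp(2*I*pi/3))]
      = (1/12)[(9) + (3) + (0) + (0)] = 12/12 = 1
  <chi_4*chi_4, chi_4> = (1/12)[1*(9)*conj(3) + 3*(1)*conj(-1) + 4*(0)*conj(0) + 4*(0)*conj(0)]
      = (1/12)[(27) + (-3) + (0) + (0)] = 24/12 = 2
(Exp terms are combined using exp(i*s)*conj(exp(i*t)) = exp(i*(s-t)), and sums of them are collapsed using the identity that for every m > 1 the m distinct m-th roots of unity sum to 0, e.g. 1 + exp(2*I*pi/3) + exp(-2*I*pi/3) = 0.)
Hence the multiplicities are chi_1: 1, chi_2: 1, chi_3: 1, chi_4: 2. Dimension check: dim(chi_4)*dim(chi_4) = 3*3 = 9 and sum (mult * dim) = 1*1 + 1*1 + 1*1 + 2*3 = 9.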